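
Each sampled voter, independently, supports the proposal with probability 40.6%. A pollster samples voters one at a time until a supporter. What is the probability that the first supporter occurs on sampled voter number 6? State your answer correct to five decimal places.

Geometric (trials to first success), p = 0.406.
P(Y = 6) = (1−p)^5 · p = 0.073949 · 0.406 = 0.0300233

0.03002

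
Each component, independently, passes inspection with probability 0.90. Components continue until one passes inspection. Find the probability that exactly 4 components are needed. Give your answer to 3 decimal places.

0.001

Geometric (trials to first success), p = 0.90.
P(Y = 4) = (1−p)^3 · p = 0.001 · 0.90 = 0.00090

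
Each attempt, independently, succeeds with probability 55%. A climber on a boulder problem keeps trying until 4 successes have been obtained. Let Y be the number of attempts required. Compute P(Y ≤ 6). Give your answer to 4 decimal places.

0.4415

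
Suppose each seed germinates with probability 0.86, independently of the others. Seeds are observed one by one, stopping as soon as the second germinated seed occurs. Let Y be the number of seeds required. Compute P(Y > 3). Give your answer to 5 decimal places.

Needing more than 3 seeds ⇔ fewer than 2 successes in the first 3. With X ~ Binomial(3, 0.86), P(Y > 3) = P(X ≤ 1).
  k=0: C(3,0)·0.86^0·0.14^3 = 0.0027440
  k=1: C(3,1)·0.86^1·0.14^2 = 0.0505680
P(X ≤ 1) = 0.0533120

0.05331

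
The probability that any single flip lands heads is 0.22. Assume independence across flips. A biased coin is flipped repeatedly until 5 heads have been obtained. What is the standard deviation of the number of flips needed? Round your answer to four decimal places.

Y = total flips until the fifth success; negative binomial with r=5, p=0.22.
SD(Y) = √[r(1−p)/p²] = √(80.578512) = 8.976553

8.9766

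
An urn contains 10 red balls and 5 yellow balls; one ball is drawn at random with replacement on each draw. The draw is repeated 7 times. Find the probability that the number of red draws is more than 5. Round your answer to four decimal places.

0.2634

X ~ Binomial(7, 0.666667); P(X ≥ 6) = Σ C(7,k) p^k (1−p)^(7−k) over k:
  k=6: C(7,6)·0.666667^6·0.333333^1 = 0.204847
  k=7: C(7,7)·0.666667^7·0.333333^0 = 0.058528
Total = 0.263374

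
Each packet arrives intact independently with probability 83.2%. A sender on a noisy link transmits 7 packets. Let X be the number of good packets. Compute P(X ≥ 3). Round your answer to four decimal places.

X ~ Binomial(7, 0.832); P(X ≥ 3) = Σ C(7,k) p^k (1−p)^(7−k) over k:
  k=3: C(7,3)·0.832^3·0.168^4 = 0.016057
  k=4: C(7,4)·0.832^4·0.168^3 = 0.079522
  k=5: C(7,5)·0.832^5·0.168^2 = 0.236295
  k=6: C(7,6)·0.832^6·0.168^1 = 0.390074
  k=7: C(7,7)·0.832^7·0.168^0 = 0.275971
Total = 0.997920

0.9979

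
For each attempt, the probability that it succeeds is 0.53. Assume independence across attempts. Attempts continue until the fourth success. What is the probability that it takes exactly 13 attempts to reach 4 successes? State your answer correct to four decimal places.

0.0194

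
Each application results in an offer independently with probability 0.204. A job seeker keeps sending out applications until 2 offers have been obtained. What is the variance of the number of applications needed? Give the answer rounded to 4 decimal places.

38.2545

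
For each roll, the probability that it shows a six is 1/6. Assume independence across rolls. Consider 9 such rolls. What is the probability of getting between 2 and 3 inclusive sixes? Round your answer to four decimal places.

0.4093

X ~ Binomial(9, 0.166667); P(2 ≤ X ≤ 3) = Σ C(9,k) p^k (1−p)^(9−k) over k:
  k=2: C(9,2)·0.166667^2·0.833333^7 = 0.279082
  k=3: C(9,3)·0.166667^3·0.833333^6 = 0.130238
Total = 0.409320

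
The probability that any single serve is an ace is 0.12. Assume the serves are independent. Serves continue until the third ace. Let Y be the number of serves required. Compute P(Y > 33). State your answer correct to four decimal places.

0.2255

Needing more than 33 serves ⇔ fewer than 3 successes in the first 33. With X ~ Binomial(33, 0.12), P(Y > 33) = P(X ≤ 2).
  k=0: C(33,0)·0.12^0·0.88^33 = 0.014721
  k=1: C(33,1)·0.12^1·0.88^32 = 0.066243
  k=2: C(33,2)·0.12^2·0.88^31 = 0.144530
P(X ≤ 2) = 0.225494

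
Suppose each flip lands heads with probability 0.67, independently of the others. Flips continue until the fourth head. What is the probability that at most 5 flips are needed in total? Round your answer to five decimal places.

0.46751

Finishing within 5 flips ⇔ at least 4 successes in the first 5. With X ~ Binomial(5, 0.67), P(Y ≤ 5) = 1 − P(X ≤ 3).
  k=0: C(5,0)·0.67^0·0.33^5 = 0.0039135
  k=1: C(5,1)·0.67^1·0.33^4 = 0.0397284
  k=2: C(5,2)·0.67^2·0.33^3 = 0.1613212
  k=3: C(5,3)·0.67^3·0.33^2 = 0.3275309
1 − 0.5324940 = 0.4675060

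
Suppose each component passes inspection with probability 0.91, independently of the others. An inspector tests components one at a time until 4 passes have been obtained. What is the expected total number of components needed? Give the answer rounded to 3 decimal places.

4.396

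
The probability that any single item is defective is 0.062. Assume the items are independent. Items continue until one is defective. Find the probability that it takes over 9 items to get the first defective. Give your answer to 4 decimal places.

Y = number of items to the first success; geometric, p = 0.062.
P(Y > 9) = P(first 9 all fail) = (1−p)^9 = 0.562115

0.5621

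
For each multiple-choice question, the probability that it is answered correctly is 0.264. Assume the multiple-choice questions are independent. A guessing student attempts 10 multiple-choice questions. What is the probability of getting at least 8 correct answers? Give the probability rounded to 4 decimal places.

0.0006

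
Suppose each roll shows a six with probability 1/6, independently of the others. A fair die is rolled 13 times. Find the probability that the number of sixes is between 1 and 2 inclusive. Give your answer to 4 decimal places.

X ~ Binomial(13, 0.166667); P(1 ≤ X ≤ 2) = Σ C(13,k) p^k (1−p)^(13−k) over k:
  k=1: C(13,1)·0.166667^1·0.833333^12 = 0.243006
  k=2: C(13,2)·0.166667^2·0.833333^11 = 0.291607
Total = 0.534613

0.5346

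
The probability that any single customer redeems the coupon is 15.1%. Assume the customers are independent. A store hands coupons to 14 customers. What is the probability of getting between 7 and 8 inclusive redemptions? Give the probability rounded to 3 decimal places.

0.002

X ~ Binomial(14, 0.151); P(7 ≤ X ≤ 8) = Σ C(14,k) p^k (1−p)^(14−k) over k:
  k=7: C(14,7)·0.151^7·0.849^7 = 0.00195
  k=8: C(14,8)·0.151^8·0.849^6 = 0.00030
Total = 0.00226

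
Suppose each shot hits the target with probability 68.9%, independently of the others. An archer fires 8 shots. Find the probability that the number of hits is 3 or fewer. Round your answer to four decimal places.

0.0670

X ~ Binomial(8, 0.689); P(X ≤ 3) = Σ C(8,k) p^k (1−p)^(8−k) over k:
  k=0: C(8,0)·0.689^0·0.311^8 = 0.000088
  k=1: C(8,1)·0.689^1·0.311^7 = 0.001551
  k=2: C(8,2)·0.689^2·0.311^6 = 0.012027
  k=3: C(8,3)·0.689^3·0.311^5 = 0.053290
Total = 0.066956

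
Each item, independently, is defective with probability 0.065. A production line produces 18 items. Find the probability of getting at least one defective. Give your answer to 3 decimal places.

0.702

P(at least one) = 1 − P(none) = 1 − (1 − 0.065)^18
= 1 − 0.29827 = 0.70173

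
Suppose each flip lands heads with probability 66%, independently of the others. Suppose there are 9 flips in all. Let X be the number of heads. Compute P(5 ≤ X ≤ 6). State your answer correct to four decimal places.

0.4838

X ~ Binomial(9, 0.66); P(5 ≤ X ≤ 6) = Σ C(9,k) p^k (1−p)^(9−k) over k:
  k=5: C(9,5)·0.66^5·0.34^4 = 0.210866
  k=6: C(9,6)·0.66^6·0.34^3 = 0.272885
Total = 0.483751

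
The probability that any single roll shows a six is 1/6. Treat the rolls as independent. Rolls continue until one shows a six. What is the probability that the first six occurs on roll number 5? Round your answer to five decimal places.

0.08038

Geometric (trials to first success), p = 0.166667.
P(Y = 5) = (1−p)^4 · p = 0.48225 · 0.166667 = 0.0803755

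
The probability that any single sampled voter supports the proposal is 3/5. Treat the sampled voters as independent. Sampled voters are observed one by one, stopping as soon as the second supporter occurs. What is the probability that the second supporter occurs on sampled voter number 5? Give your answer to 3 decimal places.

Y = trial on which the second success occurs; negative binomial, r=2, p=0.60.
P(Y=5) = C(4,1) · p^2 · (1−p)^3
= 4 · 0.36 · 0.064 = 0.09216

0.092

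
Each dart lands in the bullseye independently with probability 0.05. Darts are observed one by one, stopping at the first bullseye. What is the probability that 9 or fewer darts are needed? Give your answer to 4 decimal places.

Y = number of darts to the first success; geometric, p = 0.05.
P(Y ≤ 9) = 1 − (1−p)^9 = 1 − 0.630249 = 0.369751

0.3698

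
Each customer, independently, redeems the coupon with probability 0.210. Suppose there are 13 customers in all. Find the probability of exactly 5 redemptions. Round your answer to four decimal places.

0.0797

X ~ Binomial(n=13, p=0.21).
P(X=5) = C(13,5) · p^5 · (1−p)^8
= 1287 · 0.00040841 · 0.15171 = 0.079743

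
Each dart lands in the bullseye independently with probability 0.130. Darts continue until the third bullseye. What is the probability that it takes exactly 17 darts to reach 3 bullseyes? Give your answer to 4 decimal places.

0.0375

Y = trial on which the third success occurs; negative binomial, r=3, p=0.13.
P(Y=17) = C(16,2) · p^3 · (1−p)^14
= 120 · 0.002197 · 0.14232 = 0.037522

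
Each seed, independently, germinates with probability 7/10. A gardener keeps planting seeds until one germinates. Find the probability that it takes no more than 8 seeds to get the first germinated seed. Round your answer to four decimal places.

Y = number of seeds to the first success; geometric, p = 0.70.
P(Y ≤ 8) = 1 − (1−p)^8 = 1 − 0.000066 = 0.999934

0.9999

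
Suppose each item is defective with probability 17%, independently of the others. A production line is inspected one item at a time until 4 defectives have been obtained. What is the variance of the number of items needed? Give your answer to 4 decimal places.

Y = total items until the fourth success; negative binomial with r=4, p=0.17.
Var(Y) = r(1−p)/p² = 4·0.83 / 0.17² = 114.878893

114.8789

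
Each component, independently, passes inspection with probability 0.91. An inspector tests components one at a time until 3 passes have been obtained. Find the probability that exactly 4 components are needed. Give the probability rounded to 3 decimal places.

0.203

Y = trial on which the third success occurs; negative binomial, r=3, p=0.91.
P(Y=4) = C(3,2) · p^3 · (1−p)^1
= 3 · 0.75357 · 0.09 = 0.20346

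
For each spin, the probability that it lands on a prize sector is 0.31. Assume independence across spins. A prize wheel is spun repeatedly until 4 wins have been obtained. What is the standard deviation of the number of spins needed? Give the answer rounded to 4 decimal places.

Y = total spins until the fourth success; negative binomial with r=4, p=0.31.
SD(Y) = √[r(1−p)/p²] = √(28.720083) = 5.359112

5.3591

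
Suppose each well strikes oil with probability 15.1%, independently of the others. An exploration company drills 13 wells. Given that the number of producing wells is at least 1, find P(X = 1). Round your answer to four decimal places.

X ~ Binomial(13, 0.151). Want P(X=1 | X≥1) = P(X=1) / P(X≥1).
P(X=1) = C(13,1)·0.151^1·0.849^12 = 0.275304
P(X≥1) = 1 − 0.119069 = 0.880931
Ratio = 0.275304 / 0.880931 = 0.312515

0.3125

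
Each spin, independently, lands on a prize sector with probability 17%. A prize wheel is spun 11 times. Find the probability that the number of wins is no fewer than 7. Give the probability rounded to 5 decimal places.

0.00071

X ~ Binomial(11, 0.17); P(X ≥ 7) = Σ C(11,k) p^k (1−p)^(11−k) over k:
  k=7: C(11,7)·0.17^7·0.83^4 = 0.0006426
  k=8: C(11,8)·0.17^8·0.83^3 = 0.0000658
  k=9: C(11,9)·0.17^9·0.83^2 = 0.0000045
  k=10: C(11,10)·0.17^10·0.83^1 = 0.0000002
  k=11: C(11,11)·0.17^11·0.83^0 = 0.0000000
Total = 0.0007131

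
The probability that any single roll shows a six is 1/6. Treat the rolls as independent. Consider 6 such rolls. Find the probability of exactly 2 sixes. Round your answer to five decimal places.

0.20094

X ~ Binomial(n=6, p=0.166667).
P(X=2) = C(6,2) · p^2 · (1−p)^4
= 15 · 0.027778 · 0.48225 = 0.2009388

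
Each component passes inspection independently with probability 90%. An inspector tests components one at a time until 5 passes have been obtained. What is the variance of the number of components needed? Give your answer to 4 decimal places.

Y = total components until the fifth success; negative binomial with r=5, p=0.90.
Var(Y) = r(1−p)/p² = 5·0.10 / 0.90² = 0.617284

0.6173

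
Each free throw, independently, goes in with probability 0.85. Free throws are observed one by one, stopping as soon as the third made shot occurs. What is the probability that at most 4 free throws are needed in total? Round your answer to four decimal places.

0.8905

Finishing within 4 free throws ⇔ at least 3 successes in the first 4. With X ~ Binomial(4, 0.85), P(Y ≤ 4) = 1 − P(X ≤ 2).
  k=0: C(4,0)·0.85^0·0.15^4 = 0.000506
  k=1: C(4,1)·0.85^1·0.15^3 = 0.011475
  k=2: C(4,2)·0.85^2·0.15^2 = 0.097537
1 − 0.109519 = 0.890481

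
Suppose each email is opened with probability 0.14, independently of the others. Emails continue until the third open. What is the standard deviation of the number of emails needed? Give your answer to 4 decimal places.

11.4731

Y = total emails until the third success; negative binomial with r=3, p=0.14.
SD(Y) = √[r(1−p)/p²] = √(131.632653) = 11.473127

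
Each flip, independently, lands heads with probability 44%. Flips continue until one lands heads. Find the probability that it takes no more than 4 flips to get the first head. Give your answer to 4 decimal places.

0.9017

Y = number of flips to the first success; geometric, p = 0.44.
P(Y ≤ 4) = 1 − (1−p)^4 = 1 − 0.098345 = 0.901655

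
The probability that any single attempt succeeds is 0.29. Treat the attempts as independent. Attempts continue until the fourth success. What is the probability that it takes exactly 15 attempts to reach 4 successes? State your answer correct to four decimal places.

0.0595

Y = trial on which the fourth success occurs; negative binomial, r=4, p=0.29.
P(Y=15) = C(14,3) · p^4 · (1−p)^11
= 364 · 0.0070728 · 0.023112 = 0.059502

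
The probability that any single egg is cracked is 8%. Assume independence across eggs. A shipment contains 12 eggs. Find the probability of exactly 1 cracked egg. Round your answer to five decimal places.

0.38365

X ~ Binomial(n=12, p=0.08).
P(X=1) = C(12,1) · p^1 · (1−p)^11
= 12 · 0.08 · 0.39964 = 0.3836519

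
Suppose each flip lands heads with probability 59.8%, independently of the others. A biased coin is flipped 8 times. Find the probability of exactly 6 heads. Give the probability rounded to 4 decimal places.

0.2069

X ~ Binomial(n=8, p=0.598).
P(X=6) = C(8,6) · p^6 · (1−p)^2
= 28 · 0.045731 · 0.1616 = 0.206927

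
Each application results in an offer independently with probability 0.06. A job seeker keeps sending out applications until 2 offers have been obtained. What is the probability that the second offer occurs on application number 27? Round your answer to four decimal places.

Y = trial on which the second success occurs; negative binomial, r=2, p=0.06.
P(Y=27) = C(26,1) · p^2 · (1−p)^25
= 26 · 0.0036 · 0.21291 = 0.019928

0.0199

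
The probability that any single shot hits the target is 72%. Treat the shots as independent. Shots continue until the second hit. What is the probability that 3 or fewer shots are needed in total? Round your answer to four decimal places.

0.8087

Finishing within 3 shots ⇔ at least 2 successes in the first 3. With X ~ Binomial(3, 0.72), P(Y ≤ 3) = 1 − P(X ≤ 1).
  k=0: C(3,0)·0.72^0·0.28^3 = 0.021952
  k=1: C(3,1)·0.72^1·0.28^2 = 0.169344
1 − 0.191296 = 0.808704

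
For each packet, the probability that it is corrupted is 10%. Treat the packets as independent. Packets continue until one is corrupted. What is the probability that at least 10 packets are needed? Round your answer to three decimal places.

Y = number of packets to the first success; geometric, p = 0.10.
P(Y > 9) = P(first 9 all fail) = (1−p)^9 = 0.38742

0.387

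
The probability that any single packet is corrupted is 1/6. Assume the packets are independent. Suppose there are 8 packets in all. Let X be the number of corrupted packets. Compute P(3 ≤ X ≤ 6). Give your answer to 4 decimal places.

X ~ Binomial(8, 0.166667); P(3 ≤ X ≤ 6) = Σ C(8,k) p^k (1−p)^(8−k) over k:
  k=3: C(8,3)·0.166667^3·0.833333^5 = 0.104190
  k=4: C(8,4)·0.166667^4·0.833333^4 = 0.026048
  k=5: C(8,5)·0.166667^5·0.833333^3 = 0.004168
  k=6: C(8,6)·0.166667^6·0.833333^2 = 0.000417
Total = 0.134822

0.1348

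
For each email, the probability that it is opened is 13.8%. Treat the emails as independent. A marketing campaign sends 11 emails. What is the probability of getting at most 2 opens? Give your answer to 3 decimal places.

X ~ Binomial(11, 0.138); P(X ≤ 2) = Σ C(11,k) p^k (1−p)^(11−k) over k:
  k=0: C(11,0)·0.138^0·0.862^11 = 0.19525
  k=1: C(11,1)·0.138^1·0.862^10 = 0.34383
  k=2: C(11,2)·0.138^2·0.862^9 = 0.27522
Total = 0.81430

0.814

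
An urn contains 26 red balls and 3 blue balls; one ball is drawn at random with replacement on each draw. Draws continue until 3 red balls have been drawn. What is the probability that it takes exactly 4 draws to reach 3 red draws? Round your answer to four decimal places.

0.2237

Y = trial on which the third success occurs; negative binomial, r=3, p=0.896552.
P(Y=4) = C(3,2) · p^3 · (1−p)^1
= 3 · 0.72065 · 0.10345 = 0.223651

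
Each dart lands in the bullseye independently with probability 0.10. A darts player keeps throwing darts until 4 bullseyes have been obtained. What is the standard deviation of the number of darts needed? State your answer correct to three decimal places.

Y = total darts until the fourth success; negative binomial with r=4, p=0.10.
SD(Y) = √[r(1−p)/p²] = √(360.00000) = 18.97367

18.974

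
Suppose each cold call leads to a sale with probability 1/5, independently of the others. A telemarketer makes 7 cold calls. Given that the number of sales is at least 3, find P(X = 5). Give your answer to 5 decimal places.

X ~ Binomial(7, 0.20). Want P(X=5 | X≥3) = P(X=5) / P(X≥3).
P(X=5) = C(7,5)·0.20^5·0.80^2 = 0.0043008
P(X≥3) = 1 − 0.2097152 − 0.3670016 − 0.2752512 = 0.1480320
Ratio = 0.0043008 / 0.1480320 = 0.0290532

0.02905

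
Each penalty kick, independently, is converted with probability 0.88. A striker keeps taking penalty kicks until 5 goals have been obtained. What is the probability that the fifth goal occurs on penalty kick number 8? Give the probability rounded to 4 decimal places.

0.0319

Y = trial on which the fifth success occurs; negative binomial, r=5, p=0.88.
P(Y=8) = C(7,4) · p^5 · (1−p)^3
= 35 · 0.52773 · 0.001728 = 0.031917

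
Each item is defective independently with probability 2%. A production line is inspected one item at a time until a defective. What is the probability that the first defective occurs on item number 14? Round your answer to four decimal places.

0.0154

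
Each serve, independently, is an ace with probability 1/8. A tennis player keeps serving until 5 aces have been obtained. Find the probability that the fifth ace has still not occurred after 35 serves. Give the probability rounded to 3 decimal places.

0.551

Needing more than 35 serves ⇔ fewer than 5 successes in the first 35. With X ~ Binomial(35, 0.125), P(Y > 35) = P(X ≤ 4).
  k=0: C(35,0)·0.125^0·0.875^35 = 0.00934
  k=1: C(35,1)·0.125^1·0.875^34 = 0.04669
  k=2: C(35,2)·0.125^2·0.875^33 = 0.11340
  k=3: C(35,3)·0.125^3·0.875^32 = 0.17820
  k=4: C(35,4)·0.125^4·0.875^31 = 0.20365
P(X ≤ 4) = 0.55128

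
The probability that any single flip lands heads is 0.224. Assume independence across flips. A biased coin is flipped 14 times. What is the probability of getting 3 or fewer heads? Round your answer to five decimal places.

X ~ Binomial(14, 0.224); P(X ≤ 3) = Σ C(14,k) p^k (1−p)^(14−k) over k:
  k=0: C(14,0)·0.224^0·0.776^14 = 0.0287120
  k=1: C(14,1)·0.224^1·0.776^13 = 0.1160322
  k=2: C(14,2)·0.224^2·0.776^12 = 0.2177099
  k=3: C(14,3)·0.224^3·0.776^11 = 0.2513763
Total = 0.6138304

0.61383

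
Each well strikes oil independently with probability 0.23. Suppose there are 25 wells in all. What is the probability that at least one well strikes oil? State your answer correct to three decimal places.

0.999

P(at least one) = 1 − P(none) = 1 − (1 − 0.23)^25
= 1 − 0.00145 = 0.99855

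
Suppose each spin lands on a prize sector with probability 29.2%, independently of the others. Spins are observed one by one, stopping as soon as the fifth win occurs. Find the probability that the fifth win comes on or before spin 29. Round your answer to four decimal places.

Finishing within 29 spins ⇔ at least 5 successes in the first 29. With X ~ Binomial(29, 0.292), P(Y ≤ 29) = 1 − P(X ≤ 4).
  k=0: C(29,0)·0.292^0·0.708^29 = 0.000045
  k=1: C(29,1)·0.292^1·0.708^28 = 0.000535
  k=2: C(29,2)·0.292^2·0.708^27 = 0.003092
  k=3: C(29,3)·0.292^3·0.708^26 = 0.011476
  k=4: C(29,4)·0.292^4·0.708^25 = 0.030764
1 − 0.045912 = 0.954088

0.9541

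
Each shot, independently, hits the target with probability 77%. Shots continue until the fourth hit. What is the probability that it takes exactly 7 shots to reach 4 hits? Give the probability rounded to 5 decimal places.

0.08554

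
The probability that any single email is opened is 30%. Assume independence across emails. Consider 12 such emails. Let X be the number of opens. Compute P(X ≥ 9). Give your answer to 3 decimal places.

0.002

X ~ Binomial(12, 0.30); P(X ≥ 9) = Σ C(12,k) p^k (1−p)^(12−k) over k:
  k=9: C(12,9)·0.30^9·0.70^3 = 0.00149
  k=10: C(12,10)·0.30^10·0.70^2 = 0.00019
  k=11: C(12,11)·0.30^11·0.70^1 = 0.00001
  k=12: C(12,12)·0.30^12·0.70^0 = 0.00000
Total = 0.00169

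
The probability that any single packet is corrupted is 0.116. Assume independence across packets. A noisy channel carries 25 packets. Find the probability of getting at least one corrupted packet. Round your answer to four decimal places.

0.9542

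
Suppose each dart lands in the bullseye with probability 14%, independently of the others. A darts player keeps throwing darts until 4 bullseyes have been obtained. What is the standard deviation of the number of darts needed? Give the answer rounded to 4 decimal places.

Y = total darts until the fourth success; negative binomial with r=4, p=0.14.
SD(Y) = √[r(1−p)/p²] = √(175.510204) = 13.248026

13.2480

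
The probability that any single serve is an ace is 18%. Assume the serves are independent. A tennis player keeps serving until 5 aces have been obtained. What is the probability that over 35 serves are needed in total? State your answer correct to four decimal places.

Needing more than 35 serves ⇔ fewer than 5 successes in the first 35. With X ~ Binomial(35, 0.18), P(Y > 35) = P(X ≤ 4).
  k=0: C(35,0)·0.18^0·0.82^35 = 0.000963
  k=1: C(35,1)·0.18^1·0.82^34 = 0.007396
  k=2: C(35,2)·0.18^2·0.82^33 = 0.027601
  k=3: C(35,3)·0.18^3·0.82^32 = 0.066645
  k=4: C(35,4)·0.18^4·0.82^31 = 0.117036
P(X ≤ 4) = 0.219641

0.2196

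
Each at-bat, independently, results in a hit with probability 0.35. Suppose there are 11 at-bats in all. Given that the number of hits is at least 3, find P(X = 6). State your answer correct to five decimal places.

X ~ Binomial(11, 0.35). Want P(X=6 | X≥3) = P(X=6) / P(X≥3).
P(X=6) = C(11,6)·0.35^6·0.65^5 = 0.0985410
P(X≥3) = 1 − 0.0087508 − 0.0518316 − 0.1395465 = 0.7998711
Ratio = 0.0985410 / 0.7998711 = 0.1231961

0.12320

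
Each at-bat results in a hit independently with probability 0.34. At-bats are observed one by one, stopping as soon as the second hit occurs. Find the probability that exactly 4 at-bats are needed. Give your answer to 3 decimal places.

0.151

Y = trial on which the second success occurs; negative binomial, r=2, p=0.34.
P(Y=4) = C(3,1) · p^2 · (1−p)^2
= 3 · 0.1156 · 0.4356 = 0.15107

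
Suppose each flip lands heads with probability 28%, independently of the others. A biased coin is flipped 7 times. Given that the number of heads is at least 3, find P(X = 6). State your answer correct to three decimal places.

X ~ Binomial(7, 0.28). Want P(X=6 | X≥3) = P(X=6) / P(X≥3).
P(X=6) = C(7,6)·0.28^6·0.72^1 = 0.00243
P(X≥3) = 1 − 0.10031 − 0.27306 − 0.31856 = 0.30807
Ratio = 0.00243 / 0.30807 = 0.00788

0.008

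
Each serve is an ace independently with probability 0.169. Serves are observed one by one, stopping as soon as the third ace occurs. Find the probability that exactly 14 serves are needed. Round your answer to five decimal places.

Y = trial on which the third success occurs; negative binomial, r=3, p=0.169.
P(Y=14) = C(13,2) · p^3 · (1−p)^11
= 78 · 0.0048268 · 0.1305 = 0.0491322

0.04913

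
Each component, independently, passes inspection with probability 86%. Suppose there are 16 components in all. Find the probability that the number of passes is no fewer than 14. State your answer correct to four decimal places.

0.6074

X ~ Binomial(16, 0.86); P(X ≥ 14) = Σ C(16,k) p^k (1−p)^(16−k) over k:
  k=14: C(16,14)·0.86^14·0.14^2 = 0.284718
  k=15: C(16,15)·0.86^15·0.14^1 = 0.233198
  k=16: C(16,16)·0.86^16·0.14^0 = 0.089531
Total = 0.607448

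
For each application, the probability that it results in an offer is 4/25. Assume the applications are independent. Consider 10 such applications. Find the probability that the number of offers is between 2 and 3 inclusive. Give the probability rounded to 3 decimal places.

X ~ Binomial(10, 0.16); P(2 ≤ X ≤ 3) = Σ C(10,k) p^k (1−p)^(10−k) over k:
  k=2: C(10,2)·0.16^2·0.84^8 = 0.28555
  k=3: C(10,3)·0.16^3·0.84^7 = 0.14504
Total = 0.43060

0.431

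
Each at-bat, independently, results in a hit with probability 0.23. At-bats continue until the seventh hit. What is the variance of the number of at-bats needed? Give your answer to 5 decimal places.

Y = total at-bats until the seventh success; negative binomial with r=7, p=0.23.
Var(Y) = r(1−p)/p² = 7·0.77 / 0.23² = 101.8903592

101.89036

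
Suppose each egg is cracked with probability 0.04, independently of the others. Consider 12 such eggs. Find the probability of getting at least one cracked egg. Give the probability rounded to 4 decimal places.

0.3873

P(at least one) = 1 − P(none) = 1 − (1 − 0.04)^12
= 1 − 0.612710 = 0.387290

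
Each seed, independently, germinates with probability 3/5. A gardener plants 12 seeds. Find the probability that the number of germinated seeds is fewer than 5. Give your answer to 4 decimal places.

X ~ Binomial(12, 0.60); P(X ≤ 4) = Σ C(12,k) p^k (1−p)^(12−k) over k:
  k=0: C(12,0)·0.60^0·0.40^12 = 0.000017
  k=1: C(12,1)·0.60^1·0.40^11 = 0.000302
  k=2: C(12,2)·0.60^2·0.40^10 = 0.002491
  k=3: C(12,3)·0.60^3·0.40^9 = 0.012457
  k=4: C(12,4)·0.60^4·0.40^8 = 0.042043
Total = 0.057310

0.0573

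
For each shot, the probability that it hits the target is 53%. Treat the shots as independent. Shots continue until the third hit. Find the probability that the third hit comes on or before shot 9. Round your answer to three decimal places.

0.936

Finishing within 9 shots ⇔ at least 3 successes in the first 9. With X ~ Binomial(9, 0.53), P(Y ≤ 9) = 1 − P(X ≤ 2).
  k=0: C(9,0)·0.53^0·0.47^9 = 0.00112
  k=1: C(9,1)·0.53^1·0.47^8 = 0.01136
  k=2: C(9,2)·0.53^2·0.47^7 = 0.05123
1 − 0.06371 = 0.93629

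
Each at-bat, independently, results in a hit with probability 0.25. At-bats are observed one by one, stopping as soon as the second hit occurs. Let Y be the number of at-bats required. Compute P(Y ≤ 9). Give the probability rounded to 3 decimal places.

0.700

Finishing within 9 at-bats ⇔ at least 2 successes in the first 9. With X ~ Binomial(9, 0.25), P(Y ≤ 9) = 1 − P(X ≤ 1).
  k=0: C(9,0)·0.25^0·0.75^9 = 0.07508
  k=1: C(9,1)·0.25^1·0.75^8 = 0.22525
1 − 0.30034 = 0.69966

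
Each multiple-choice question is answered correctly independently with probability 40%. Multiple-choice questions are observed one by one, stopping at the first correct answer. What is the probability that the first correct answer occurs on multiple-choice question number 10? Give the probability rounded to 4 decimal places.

Geometric (trials to first success), p = 0.40.
P(Y = 10) = (1−p)^9 · p = 0.010078 · 0.40 = 0.004031

0.0040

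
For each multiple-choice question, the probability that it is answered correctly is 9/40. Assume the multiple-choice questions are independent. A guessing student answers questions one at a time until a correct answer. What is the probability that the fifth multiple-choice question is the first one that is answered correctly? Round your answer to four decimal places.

0.0812

Geometric (trials to first success), p = 0.225.
P(Y = 5) = (1−p)^4 · p = 0.36075 · 0.225 = 0.081169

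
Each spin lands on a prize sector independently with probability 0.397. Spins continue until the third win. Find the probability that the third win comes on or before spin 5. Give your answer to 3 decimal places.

0.312

Finishing within 5 spins ⇔ at least 3 successes in the first 5. With X ~ Binomial(5, 0.397), P(Y ≤ 5) = 1 − P(X ≤ 2).
  k=0: C(5,0)·0.397^0·0.603^5 = 0.07972
  k=1: C(5,1)·0.397^1·0.603^4 = 0.26244
  k=2: C(5,2)·0.397^2·0.603^3 = 0.34557
1 − 0.68773 = 0.31227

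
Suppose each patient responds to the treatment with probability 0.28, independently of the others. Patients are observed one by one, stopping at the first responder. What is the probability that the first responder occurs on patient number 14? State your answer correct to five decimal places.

0.00391

Geometric (trials to first success), p = 0.28.
P(Y = 14) = (1−p)^13 · p = 0.013974 · 0.28 = 0.0039127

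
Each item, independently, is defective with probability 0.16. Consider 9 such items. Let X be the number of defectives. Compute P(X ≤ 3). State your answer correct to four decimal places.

0.9580

X ~ Binomial(9, 0.16); P(X ≤ 3) = Σ C(9,k) p^k (1−p)^(9−k) over k:
  k=0: C(9,0)·0.16^0·0.84^9 = 0.208216
  k=1: C(9,1)·0.16^1·0.84^8 = 0.356941
  k=2: C(9,2)·0.16^2·0.84^7 = 0.271955
  k=3: C(9,3)·0.16^3·0.84^6 = 0.120869
Total = 0.957981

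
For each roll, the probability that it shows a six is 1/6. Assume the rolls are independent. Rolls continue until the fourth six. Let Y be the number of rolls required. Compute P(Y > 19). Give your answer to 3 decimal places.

0.607

Needing more than 19 rolls ⇔ fewer than 4 successes in the first 19. With X ~ Binomial(19, 0.166667), P(Y > 19) = P(X ≤ 3).
  k=0: C(19,0)·0.166667^0·0.833333^19 = 0.03130
  k=1: C(19,1)·0.166667^1·0.833333^18 = 0.11894
  k=2: C(19,2)·0.166667^2·0.833333^17 = 0.21410
  k=3: C(19,3)·0.166667^3·0.833333^16 = 0.24264
P(X ≤ 3) = 0.60699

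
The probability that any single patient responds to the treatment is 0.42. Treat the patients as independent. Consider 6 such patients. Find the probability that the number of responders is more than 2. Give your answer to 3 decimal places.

X ~ Binomial(6, 0.42); P(X ≥ 3) = Σ C(6,k) p^k (1−p)^(6−k) over k:
  k=3: C(6,3)·0.42^3·0.58^3 = 0.28911
  k=4: C(6,4)·0.42^4·0.58^2 = 0.15702
  k=5: C(6,5)·0.42^5·0.58^1 = 0.04548
  k=6: C(6,6)·0.42^6·0.58^0 = 0.00549
Total = 0.49709

0.497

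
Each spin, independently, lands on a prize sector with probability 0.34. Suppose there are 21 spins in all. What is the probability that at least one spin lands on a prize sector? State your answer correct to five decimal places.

P(at least one) = 1 − P(none) = 1 − (1 − 0.34)^21
= 1 − 0.0001623 = 0.9998377

0.99984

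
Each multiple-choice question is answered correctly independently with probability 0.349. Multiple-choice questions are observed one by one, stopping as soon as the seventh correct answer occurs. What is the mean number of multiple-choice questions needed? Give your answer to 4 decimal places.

Y = total multiple-choice questions until the seventh success; negative binomial with r=7, p=0.349.
E[Y] = r / p = 7 / 0.349 = 20.057307

20.0573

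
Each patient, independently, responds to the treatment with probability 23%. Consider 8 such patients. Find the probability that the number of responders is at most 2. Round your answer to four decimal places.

0.7276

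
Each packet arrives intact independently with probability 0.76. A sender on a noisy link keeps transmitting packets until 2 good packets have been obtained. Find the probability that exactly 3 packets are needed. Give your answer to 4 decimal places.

0.2772

Y = trial on which the second success occurs; negative binomial, r=2, p=0.76.
P(Y=3) = C(2,1) · p^2 · (1−p)^1
= 2 · 0.5776 · 0.24 = 0.277248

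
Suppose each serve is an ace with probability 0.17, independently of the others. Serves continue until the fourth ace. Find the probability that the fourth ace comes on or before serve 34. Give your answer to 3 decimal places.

Finishing within 34 serves ⇔ at least 4 successes in the first 34. With X ~ Binomial(34, 0.17), P(Y ≤ 34) = 1 − P(X ≤ 3).
  k=0: C(34,0)·0.17^0·0.83^34 = 0.00177
  k=1: C(34,1)·0.17^1·0.83^33 = 0.01235
  k=2: C(34,2)·0.17^2·0.83^32 = 0.04172
  k=3: C(34,3)·0.17^3·0.83^31 = 0.09115
1 − 0.14699 = 0.85301

0.853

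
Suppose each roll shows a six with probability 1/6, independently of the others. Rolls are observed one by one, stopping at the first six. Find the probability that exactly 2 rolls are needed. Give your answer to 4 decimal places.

0.1389

Geometric (trials to first success), p = 0.166667.
P(Y = 2) = (1−p)^1 · p = 0.83333 · 0.166667 = 0.138889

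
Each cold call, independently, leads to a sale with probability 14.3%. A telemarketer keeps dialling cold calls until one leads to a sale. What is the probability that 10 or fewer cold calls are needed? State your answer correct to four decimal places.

0.7863

Y = number of cold calls to the first success; geometric, p = 0.143.
P(Y ≤ 10) = 1 − (1−p)^10 = 1 − 0.213702 = 0.786298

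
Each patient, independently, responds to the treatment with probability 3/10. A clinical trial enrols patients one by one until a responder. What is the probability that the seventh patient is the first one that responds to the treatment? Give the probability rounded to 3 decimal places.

0.035

Geometric (trials to first success), p = 0.30.
P(Y = 7) = (1−p)^6 · p = 0.11765 · 0.30 = 0.03529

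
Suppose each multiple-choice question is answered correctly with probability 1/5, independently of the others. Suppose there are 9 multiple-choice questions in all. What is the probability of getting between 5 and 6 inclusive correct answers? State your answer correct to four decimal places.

X ~ Binomial(9, 0.20); P(5 ≤ X ≤ 6) = Σ C(9,k) p^k (1−p)^(9−k) over k:
  k=5: C(9,5)·0.20^5·0.80^4 = 0.016515
  k=6: C(9,6)·0.20^6·0.80^3 = 0.002753
Total = 0.019268

0.0193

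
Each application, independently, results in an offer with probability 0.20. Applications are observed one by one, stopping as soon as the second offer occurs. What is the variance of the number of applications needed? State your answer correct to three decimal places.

Y = total applications until the second success; negative binomial with r=2, p=0.20.
Var(Y) = r(1−p)/p² = 2·0.80 / 0.20² = 40.00000

40.000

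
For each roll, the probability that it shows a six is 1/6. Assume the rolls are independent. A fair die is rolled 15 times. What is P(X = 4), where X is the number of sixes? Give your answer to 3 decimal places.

0.142

X ~ Binomial(n=15, p=0.166667).
P(X=4) = C(15,4) · p^4 · (1−p)^11
= 1365 · 0.0007716 · 0.13459 = 0.14175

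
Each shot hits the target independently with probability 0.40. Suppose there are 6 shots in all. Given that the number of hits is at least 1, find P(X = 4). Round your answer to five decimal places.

0.14501

X ~ Binomial(6, 0.40). Want P(X=4 | X≥1) = P(X=4) / P(X≥1).
P(X=4) = C(6,4)·0.40^4·0.60^2 = 0.1382400
P(X≥1) = 1 − 0.0466560 = 0.9533440
Ratio = 0.1382400 / 0.9533440 = 0.1450054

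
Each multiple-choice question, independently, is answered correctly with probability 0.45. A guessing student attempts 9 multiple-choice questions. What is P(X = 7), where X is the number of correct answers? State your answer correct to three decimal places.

0.041

X ~ Binomial(n=9, p=0.45).
P(X=7) = C(9,7) · p^7 · (1−p)^2
= 36 · 0.0037367 · 0.3025 = 0.04069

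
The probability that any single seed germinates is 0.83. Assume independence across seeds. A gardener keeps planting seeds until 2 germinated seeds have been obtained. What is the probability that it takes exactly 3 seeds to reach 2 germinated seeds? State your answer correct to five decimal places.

0.23423

Y = trial on which the second success occurs; negative binomial, r=2, p=0.83.
P(Y=3) = C(2,1) · p^2 · (1−p)^1
= 2 · 0.6889 · 0.17 = 0.2342260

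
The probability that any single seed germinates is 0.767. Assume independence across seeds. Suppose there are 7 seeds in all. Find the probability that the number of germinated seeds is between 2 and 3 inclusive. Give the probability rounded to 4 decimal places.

X ~ Binomial(7, 0.767); P(2 ≤ X ≤ 3) = Σ C(7,k) p^k (1−p)^(7−k) over k:
  k=2: C(7,2)·0.767^2·0.233^5 = 0.008484
  k=3: C(7,3)·0.767^3·0.233^4 = 0.046546
Total = 0.055029

0.0550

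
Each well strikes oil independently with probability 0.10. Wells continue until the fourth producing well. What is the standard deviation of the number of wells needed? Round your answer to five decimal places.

Y = total wells until the fourth success; negative binomial with r=4, p=0.10.
SD(Y) = √[r(1−p)/p²] = √(360.0000000) = 18.9736660

18.97367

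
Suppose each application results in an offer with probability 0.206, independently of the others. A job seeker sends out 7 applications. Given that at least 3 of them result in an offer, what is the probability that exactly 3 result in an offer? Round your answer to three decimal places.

0.767

X ~ Binomial(7, 0.206). Want P(X=3 | X≥3) = P(X=3) / P(X≥3).
P(X=3) = C(7,3)·0.206^3·0.794^4 = 0.12161
P(X≥3) = 1 − 0.19895 − 0.36132 − 0.28123 = 0.15851
Ratio = 0.12161 / 0.15851 = 0.76719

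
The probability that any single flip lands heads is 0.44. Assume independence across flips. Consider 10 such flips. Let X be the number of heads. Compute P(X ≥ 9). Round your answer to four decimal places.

0.0037

X ~ Binomial(10, 0.44); P(X ≥ 9) = Σ C(10,k) p^k (1−p)^(10−k) over k:
  k=9: C(10,9)·0.44^9·0.56^1 = 0.003461
  k=10: C(10,10)·0.44^10·0.56^0 = 0.000272
Total = 0.003733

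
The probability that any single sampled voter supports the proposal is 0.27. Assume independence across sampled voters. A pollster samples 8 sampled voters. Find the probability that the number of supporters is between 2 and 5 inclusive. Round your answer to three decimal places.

0.674

X ~ Binomial(8, 0.27); P(2 ≤ X ≤ 5) = Σ C(8,k) p^k (1−p)^(8−k) over k:
  k=2: C(8,2)·0.27^2·0.73^6 = 0.30890
  k=3: C(8,3)·0.27^3·0.73^5 = 0.22850
  k=4: C(8,4)·0.27^4·0.73^4 = 0.10564
  k=5: C(8,5)·0.27^5·0.73^3 = 0.03126
Total = 0.67431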